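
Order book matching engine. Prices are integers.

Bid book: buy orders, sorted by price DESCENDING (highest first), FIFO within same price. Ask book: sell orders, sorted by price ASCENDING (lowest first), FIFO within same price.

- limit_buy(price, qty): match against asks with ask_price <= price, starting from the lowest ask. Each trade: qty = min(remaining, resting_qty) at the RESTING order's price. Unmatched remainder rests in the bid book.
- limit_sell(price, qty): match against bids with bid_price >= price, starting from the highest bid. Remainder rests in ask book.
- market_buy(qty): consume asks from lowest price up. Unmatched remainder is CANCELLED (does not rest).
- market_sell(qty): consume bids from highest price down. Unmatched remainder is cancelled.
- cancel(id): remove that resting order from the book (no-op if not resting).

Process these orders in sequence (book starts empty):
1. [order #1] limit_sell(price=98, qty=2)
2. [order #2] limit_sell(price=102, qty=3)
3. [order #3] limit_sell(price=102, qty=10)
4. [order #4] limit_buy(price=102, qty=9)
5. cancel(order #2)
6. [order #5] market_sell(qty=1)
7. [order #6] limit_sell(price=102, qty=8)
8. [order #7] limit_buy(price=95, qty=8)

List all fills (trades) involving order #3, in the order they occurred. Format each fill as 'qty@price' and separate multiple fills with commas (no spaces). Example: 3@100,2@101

Answer: 4@102

Derivation:
After op 1 [order #1] limit_sell(price=98, qty=2): fills=none; bids=[-] asks=[#1:2@98]
After op 2 [order #2] limit_sell(price=102, qty=3): fills=none; bids=[-] asks=[#1:2@98 #2:3@102]
After op 3 [order #3] limit_sell(price=102, qty=10): fills=none; bids=[-] asks=[#1:2@98 #2:3@102 #3:10@102]
After op 4 [order #4] limit_buy(price=102, qty=9): fills=#4x#1:2@98 #4x#2:3@102 #4x#3:4@102; bids=[-] asks=[#3:6@102]
After op 5 cancel(order #2): fills=none; bids=[-] asks=[#3:6@102]
After op 6 [order #5] market_sell(qty=1): fills=none; bids=[-] asks=[#3:6@102]
After op 7 [order #6] limit_sell(price=102, qty=8): fills=none; bids=[-] asks=[#3:6@102 #6:8@102]
After op 8 [order #7] limit_buy(price=95, qty=8): fills=none; bids=[#7:8@95] asks=[#3:6@102 #6:8@102]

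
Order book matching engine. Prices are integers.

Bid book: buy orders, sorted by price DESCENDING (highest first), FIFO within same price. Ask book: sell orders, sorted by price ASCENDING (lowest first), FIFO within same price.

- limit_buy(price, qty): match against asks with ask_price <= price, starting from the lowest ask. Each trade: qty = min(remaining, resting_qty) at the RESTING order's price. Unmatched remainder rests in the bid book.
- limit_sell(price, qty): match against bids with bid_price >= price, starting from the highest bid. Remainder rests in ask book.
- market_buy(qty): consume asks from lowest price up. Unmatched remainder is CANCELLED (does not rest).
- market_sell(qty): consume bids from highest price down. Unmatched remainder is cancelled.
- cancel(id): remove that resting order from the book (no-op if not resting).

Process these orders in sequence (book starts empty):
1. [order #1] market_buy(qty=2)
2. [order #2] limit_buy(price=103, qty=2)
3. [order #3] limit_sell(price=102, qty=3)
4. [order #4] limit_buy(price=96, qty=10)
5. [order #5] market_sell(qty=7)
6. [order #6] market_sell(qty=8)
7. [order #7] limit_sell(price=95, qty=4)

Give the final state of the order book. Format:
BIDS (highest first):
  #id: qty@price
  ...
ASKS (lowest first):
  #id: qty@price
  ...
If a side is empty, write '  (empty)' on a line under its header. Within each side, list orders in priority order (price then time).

Answer: BIDS (highest first):
  (empty)
ASKS (lowest first):
  #7: 4@95
  #3: 1@102

Derivation:
After op 1 [order #1] market_buy(qty=2): fills=none; bids=[-] asks=[-]
After op 2 [order #2] limit_buy(price=103, qty=2): fills=none; bids=[#2:2@103] asks=[-]
After op 3 [order #3] limit_sell(price=102, qty=3): fills=#2x#3:2@103; bids=[-] asks=[#3:1@102]
After op 4 [order #4] limit_buy(price=96, qty=10): fills=none; bids=[#4:10@96] asks=[#3:1@102]
After op 5 [order #5] market_sell(qty=7): fills=#4x#5:7@96; bids=[#4:3@96] asks=[#3:1@102]
After op 6 [order #6] market_sell(qty=8): fills=#4x#6:3@96; bids=[-] asks=[#3:1@102]
After op 7 [order #7] limit_sell(price=95, qty=4): fills=none; bids=[-] asks=[#7:4@95 #3:1@102]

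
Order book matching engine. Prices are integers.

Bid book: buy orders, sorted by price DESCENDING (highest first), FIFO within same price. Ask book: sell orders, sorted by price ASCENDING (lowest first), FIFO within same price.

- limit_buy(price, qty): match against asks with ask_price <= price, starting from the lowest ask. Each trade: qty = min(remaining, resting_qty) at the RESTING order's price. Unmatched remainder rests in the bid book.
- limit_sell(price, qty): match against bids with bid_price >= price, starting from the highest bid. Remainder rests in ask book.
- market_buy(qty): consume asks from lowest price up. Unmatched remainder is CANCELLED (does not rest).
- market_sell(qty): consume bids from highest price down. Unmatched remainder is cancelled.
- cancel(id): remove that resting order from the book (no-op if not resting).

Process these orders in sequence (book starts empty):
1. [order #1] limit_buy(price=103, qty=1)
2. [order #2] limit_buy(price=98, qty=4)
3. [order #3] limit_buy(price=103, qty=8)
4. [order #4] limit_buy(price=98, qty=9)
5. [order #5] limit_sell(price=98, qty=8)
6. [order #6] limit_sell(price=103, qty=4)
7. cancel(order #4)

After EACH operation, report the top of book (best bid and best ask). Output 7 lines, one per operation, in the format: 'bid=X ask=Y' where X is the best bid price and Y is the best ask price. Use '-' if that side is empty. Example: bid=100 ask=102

After op 1 [order #1] limit_buy(price=103, qty=1): fills=none; bids=[#1:1@103] asks=[-]
After op 2 [order #2] limit_buy(price=98, qty=4): fills=none; bids=[#1:1@103 #2:4@98] asks=[-]
After op 3 [order #3] limit_buy(price=103, qty=8): fills=none; bids=[#1:1@103 #3:8@103 #2:4@98] asks=[-]
After op 4 [order #4] limit_buy(price=98, qty=9): fills=none; bids=[#1:1@103 #3:8@103 #2:4@98 #4:9@98] asks=[-]
After op 5 [order #5] limit_sell(price=98, qty=8): fills=#1x#5:1@103 #3x#5:7@103; bids=[#3:1@103 #2:4@98 #4:9@98] asks=[-]
After op 6 [order #6] limit_sell(price=103, qty=4): fills=#3x#6:1@103; bids=[#2:4@98 #4:9@98] asks=[#6:3@103]
After op 7 cancel(order #4): fills=none; bids=[#2:4@98] asks=[#6:3@103]

Answer: bid=103 ask=-
bid=103 ask=-
bid=103 ask=-
bid=103 ask=-
bid=103 ask=-
bid=98 ask=103
bid=98 ask=103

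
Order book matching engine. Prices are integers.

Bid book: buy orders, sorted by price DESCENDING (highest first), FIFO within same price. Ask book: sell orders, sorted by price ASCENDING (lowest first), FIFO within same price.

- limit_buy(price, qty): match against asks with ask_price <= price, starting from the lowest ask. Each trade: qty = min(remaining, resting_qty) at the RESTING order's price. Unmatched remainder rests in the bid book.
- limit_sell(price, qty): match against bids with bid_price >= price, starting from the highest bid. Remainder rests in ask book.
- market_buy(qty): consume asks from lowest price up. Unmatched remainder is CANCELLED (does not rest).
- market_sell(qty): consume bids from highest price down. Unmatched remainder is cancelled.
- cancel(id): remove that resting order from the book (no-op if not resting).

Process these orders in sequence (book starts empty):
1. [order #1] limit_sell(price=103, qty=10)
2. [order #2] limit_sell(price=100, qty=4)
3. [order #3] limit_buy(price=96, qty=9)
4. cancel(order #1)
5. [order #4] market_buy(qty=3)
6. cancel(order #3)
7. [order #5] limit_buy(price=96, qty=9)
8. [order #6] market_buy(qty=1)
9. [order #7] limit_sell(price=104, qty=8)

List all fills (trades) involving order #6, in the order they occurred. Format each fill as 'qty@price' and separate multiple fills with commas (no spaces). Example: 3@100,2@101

After op 1 [order #1] limit_sell(price=103, qty=10): fills=none; bids=[-] asks=[#1:10@103]
After op 2 [order #2] limit_sell(price=100, qty=4): fills=none; bids=[-] asks=[#2:4@100 #1:10@103]
After op 3 [order #3] limit_buy(price=96, qty=9): fills=none; bids=[#3:9@96] asks=[#2:4@100 #1:10@103]
After op 4 cancel(order #1): fills=none; bids=[#3:9@96] asks=[#2:4@100]
After op 5 [order #4] market_buy(qty=3): fills=#4x#2:3@100; bids=[#3:9@96] asks=[#2:1@100]
After op 6 cancel(order #3): fills=none; bids=[-] asks=[#2:1@100]
After op 7 [order #5] limit_buy(price=96, qty=9): fills=none; bids=[#5:9@96] asks=[#2:1@100]
After op 8 [order #6] market_buy(qty=1): fills=#6x#2:1@100; bids=[#5:9@96] asks=[-]
After op 9 [order #7] limit_sell(price=104, qty=8): fills=none; bids=[#5:9@96] asks=[#7:8@104]

Answer: 1@100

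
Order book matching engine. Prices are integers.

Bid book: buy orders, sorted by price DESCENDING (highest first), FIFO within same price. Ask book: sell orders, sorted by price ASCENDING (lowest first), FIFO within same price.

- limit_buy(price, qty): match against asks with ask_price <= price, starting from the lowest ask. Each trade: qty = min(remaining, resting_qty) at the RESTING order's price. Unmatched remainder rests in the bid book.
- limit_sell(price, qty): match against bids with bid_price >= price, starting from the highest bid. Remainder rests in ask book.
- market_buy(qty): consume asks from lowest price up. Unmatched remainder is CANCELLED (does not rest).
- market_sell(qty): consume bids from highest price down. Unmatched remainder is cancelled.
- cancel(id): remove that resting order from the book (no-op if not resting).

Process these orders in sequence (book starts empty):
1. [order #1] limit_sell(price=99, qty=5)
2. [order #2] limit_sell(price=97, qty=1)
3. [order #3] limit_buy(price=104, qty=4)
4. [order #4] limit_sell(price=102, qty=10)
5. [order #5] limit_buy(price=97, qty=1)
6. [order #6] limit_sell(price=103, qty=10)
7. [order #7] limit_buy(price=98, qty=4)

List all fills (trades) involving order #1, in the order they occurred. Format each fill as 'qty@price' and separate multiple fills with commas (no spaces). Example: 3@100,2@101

Answer: 3@99

Derivation:
After op 1 [order #1] limit_sell(price=99, qty=5): fills=none; bids=[-] asks=[#1:5@99]
After op 2 [order #2] limit_sell(price=97, qty=1): fills=none; bids=[-] asks=[#2:1@97 #1:5@99]
After op 3 [order #3] limit_buy(price=104, qty=4): fills=#3x#2:1@97 #3x#1:3@99; bids=[-] asks=[#1:2@99]
After op 4 [order #4] limit_sell(price=102, qty=10): fills=none; bids=[-] asks=[#1:2@99 #4:10@102]
After op 5 [order #5] limit_buy(price=97, qty=1): fills=none; bids=[#5:1@97] asks=[#1:2@99 #4:10@102]
After op 6 [order #6] limit_sell(price=103, qty=10): fills=none; bids=[#5:1@97] asks=[#1:2@99 #4:10@102 #6:10@103]
After op 7 [order #7] limit_buy(price=98, qty=4): fills=none; bids=[#7:4@98 #5:1@97] asks=[#1:2@99 #4:10@102 #6:10@103]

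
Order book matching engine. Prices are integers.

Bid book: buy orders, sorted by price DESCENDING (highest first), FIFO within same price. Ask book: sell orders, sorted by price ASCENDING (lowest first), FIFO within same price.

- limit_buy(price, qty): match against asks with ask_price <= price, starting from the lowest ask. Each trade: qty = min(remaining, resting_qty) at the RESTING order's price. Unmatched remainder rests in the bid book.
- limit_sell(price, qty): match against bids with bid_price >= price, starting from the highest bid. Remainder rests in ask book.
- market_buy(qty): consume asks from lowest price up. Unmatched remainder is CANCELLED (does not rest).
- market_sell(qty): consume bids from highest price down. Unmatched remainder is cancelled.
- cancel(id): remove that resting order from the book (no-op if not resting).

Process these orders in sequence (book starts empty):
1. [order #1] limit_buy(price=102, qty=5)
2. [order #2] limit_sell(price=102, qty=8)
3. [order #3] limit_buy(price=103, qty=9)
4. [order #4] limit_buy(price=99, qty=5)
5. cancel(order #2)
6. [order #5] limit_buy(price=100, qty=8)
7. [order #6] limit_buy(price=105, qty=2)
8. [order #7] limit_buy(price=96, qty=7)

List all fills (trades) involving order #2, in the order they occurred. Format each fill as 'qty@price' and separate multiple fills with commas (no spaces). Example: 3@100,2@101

After op 1 [order #1] limit_buy(price=102, qty=5): fills=none; bids=[#1:5@102] asks=[-]
After op 2 [order #2] limit_sell(price=102, qty=8): fills=#1x#2:5@102; bids=[-] asks=[#2:3@102]
After op 3 [order #3] limit_buy(price=103, qty=9): fills=#3x#2:3@102; bids=[#3:6@103] asks=[-]
After op 4 [order #4] limit_buy(price=99, qty=5): fills=none; bids=[#3:6@103 #4:5@99] asks=[-]
After op 5 cancel(order #2): fills=none; bids=[#3:6@103 #4:5@99] asks=[-]
After op 6 [order #5] limit_buy(price=100, qty=8): fills=none; bids=[#3:6@103 #5:8@100 #4:5@99] asks=[-]
After op 7 [order #6] limit_buy(price=105, qty=2): fills=none; bids=[#6:2@105 #3:6@103 #5:8@100 #4:5@99] asks=[-]
After op 8 [order #7] limit_buy(price=96, qty=7): fills=none; bids=[#6:2@105 #3:6@103 #5:8@100 #4:5@99 #7:7@96] asks=[-]

Answer: 5@102,3@102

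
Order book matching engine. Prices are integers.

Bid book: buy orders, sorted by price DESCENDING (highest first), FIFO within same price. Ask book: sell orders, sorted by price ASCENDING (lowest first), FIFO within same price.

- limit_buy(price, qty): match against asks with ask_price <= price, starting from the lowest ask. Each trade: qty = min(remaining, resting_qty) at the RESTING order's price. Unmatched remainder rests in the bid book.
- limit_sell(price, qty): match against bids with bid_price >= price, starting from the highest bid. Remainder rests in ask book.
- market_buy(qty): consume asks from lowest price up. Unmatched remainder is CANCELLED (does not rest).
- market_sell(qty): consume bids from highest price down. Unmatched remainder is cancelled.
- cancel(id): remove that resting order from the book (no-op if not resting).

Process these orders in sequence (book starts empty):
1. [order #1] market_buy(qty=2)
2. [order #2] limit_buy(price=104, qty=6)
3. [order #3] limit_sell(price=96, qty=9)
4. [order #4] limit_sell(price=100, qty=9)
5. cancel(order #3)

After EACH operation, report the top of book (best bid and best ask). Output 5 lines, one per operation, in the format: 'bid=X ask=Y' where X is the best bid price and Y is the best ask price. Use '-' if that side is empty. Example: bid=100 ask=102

After op 1 [order #1] market_buy(qty=2): fills=none; bids=[-] asks=[-]
After op 2 [order #2] limit_buy(price=104, qty=6): fills=none; bids=[#2:6@104] asks=[-]
After op 3 [order #3] limit_sell(price=96, qty=9): fills=#2x#3:6@104; bids=[-] asks=[#3:3@96]
After op 4 [order #4] limit_sell(price=100, qty=9): fills=none; bids=[-] asks=[#3:3@96 #4:9@100]
After op 5 cancel(order #3): fills=none; bids=[-] asks=[#4:9@100]

Answer: bid=- ask=-
bid=104 ask=-
bid=- ask=96
bid=- ask=96
bid=- ask=100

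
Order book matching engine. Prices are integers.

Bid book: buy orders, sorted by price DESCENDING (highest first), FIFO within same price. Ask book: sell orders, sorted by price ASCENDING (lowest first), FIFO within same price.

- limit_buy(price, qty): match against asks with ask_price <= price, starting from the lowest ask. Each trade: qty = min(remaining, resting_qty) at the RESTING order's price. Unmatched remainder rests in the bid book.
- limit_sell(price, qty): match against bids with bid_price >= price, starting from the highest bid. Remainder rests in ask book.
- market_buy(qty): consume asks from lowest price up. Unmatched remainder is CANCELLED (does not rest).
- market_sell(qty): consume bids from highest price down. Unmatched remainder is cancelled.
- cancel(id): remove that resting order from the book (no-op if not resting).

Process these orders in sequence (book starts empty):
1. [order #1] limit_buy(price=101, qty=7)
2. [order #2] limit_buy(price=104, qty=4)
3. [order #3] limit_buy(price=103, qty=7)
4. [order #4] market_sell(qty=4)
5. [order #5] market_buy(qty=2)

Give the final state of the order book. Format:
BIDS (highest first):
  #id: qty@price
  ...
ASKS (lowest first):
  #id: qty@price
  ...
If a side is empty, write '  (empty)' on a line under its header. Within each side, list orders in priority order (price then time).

Answer: BIDS (highest first):
  #3: 7@103
  #1: 7@101
ASKS (lowest first):
  (empty)

Derivation:
After op 1 [order #1] limit_buy(price=101, qty=7): fills=none; bids=[#1:7@101] asks=[-]
After op 2 [order #2] limit_buy(price=104, qty=4): fills=none; bids=[#2:4@104 #1:7@101] asks=[-]
After op 3 [order #3] limit_buy(price=103, qty=7): fills=none; bids=[#2:4@104 #3:7@103 #1:7@101] asks=[-]
After op 4 [order #4] market_sell(qty=4): fills=#2x#4:4@104; bids=[#3:7@103 #1:7@101] asks=[-]
After op 5 [order #5] market_buy(qty=2): fills=none; bids=[#3:7@103 #1:7@101] asks=[-]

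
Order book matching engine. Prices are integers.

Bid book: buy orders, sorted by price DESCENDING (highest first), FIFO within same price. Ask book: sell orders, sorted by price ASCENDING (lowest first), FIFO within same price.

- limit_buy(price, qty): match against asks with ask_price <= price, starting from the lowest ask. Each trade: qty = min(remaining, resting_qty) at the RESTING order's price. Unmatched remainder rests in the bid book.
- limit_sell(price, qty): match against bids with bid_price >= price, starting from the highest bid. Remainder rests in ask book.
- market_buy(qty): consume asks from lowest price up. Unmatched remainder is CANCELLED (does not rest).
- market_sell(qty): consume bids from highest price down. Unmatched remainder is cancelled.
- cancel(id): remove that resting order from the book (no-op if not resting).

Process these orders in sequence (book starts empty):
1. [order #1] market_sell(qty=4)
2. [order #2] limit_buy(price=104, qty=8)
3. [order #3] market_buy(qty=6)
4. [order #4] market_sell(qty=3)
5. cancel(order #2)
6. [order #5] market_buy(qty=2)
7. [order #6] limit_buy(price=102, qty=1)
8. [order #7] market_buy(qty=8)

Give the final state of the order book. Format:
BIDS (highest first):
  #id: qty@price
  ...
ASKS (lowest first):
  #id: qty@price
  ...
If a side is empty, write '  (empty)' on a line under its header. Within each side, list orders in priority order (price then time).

After op 1 [order #1] market_sell(qty=4): fills=none; bids=[-] asks=[-]
After op 2 [order #2] limit_buy(price=104, qty=8): fills=none; bids=[#2:8@104] asks=[-]
After op 3 [order #3] market_buy(qty=6): fills=none; bids=[#2:8@104] asks=[-]
After op 4 [order #4] market_sell(qty=3): fills=#2x#4:3@104; bids=[#2:5@104] asks=[-]
After op 5 cancel(order #2): fills=none; bids=[-] asks=[-]
After op 6 [order #5] market_buy(qty=2): fills=none; bids=[-] asks=[-]
After op 7 [order #6] limit_buy(price=102, qty=1): fills=none; bids=[#6:1@102] asks=[-]
After op 8 [order #7] market_buy(qty=8): fills=none; bids=[#6:1@102] asks=[-]

Answer: BIDS (highest first):
  #6: 1@102
ASKS (lowest first):
  (empty)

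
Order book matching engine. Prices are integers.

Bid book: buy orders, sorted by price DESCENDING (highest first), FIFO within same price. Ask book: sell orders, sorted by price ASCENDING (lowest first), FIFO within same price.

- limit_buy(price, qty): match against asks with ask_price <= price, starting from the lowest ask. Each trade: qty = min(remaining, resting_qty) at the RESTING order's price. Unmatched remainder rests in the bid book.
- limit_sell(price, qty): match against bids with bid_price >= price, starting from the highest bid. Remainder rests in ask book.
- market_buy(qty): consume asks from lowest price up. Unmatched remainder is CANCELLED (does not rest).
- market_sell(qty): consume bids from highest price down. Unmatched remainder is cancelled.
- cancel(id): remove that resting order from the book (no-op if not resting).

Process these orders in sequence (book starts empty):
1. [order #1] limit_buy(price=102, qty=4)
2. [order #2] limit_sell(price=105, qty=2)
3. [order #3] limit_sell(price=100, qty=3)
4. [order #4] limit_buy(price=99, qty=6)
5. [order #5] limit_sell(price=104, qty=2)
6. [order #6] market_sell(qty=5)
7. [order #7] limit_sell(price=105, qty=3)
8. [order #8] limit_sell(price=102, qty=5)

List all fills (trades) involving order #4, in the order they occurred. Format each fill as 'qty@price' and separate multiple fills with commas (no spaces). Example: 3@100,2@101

After op 1 [order #1] limit_buy(price=102, qty=4): fills=none; bids=[#1:4@102] asks=[-]
After op 2 [order #2] limit_sell(price=105, qty=2): fills=none; bids=[#1:4@102] asks=[#2:2@105]
After op 3 [order #3] limit_sell(price=100, qty=3): fills=#1x#3:3@102; bids=[#1:1@102] asks=[#2:2@105]
After op 4 [order #4] limit_buy(price=99, qty=6): fills=none; bids=[#1:1@102 #4:6@99] asks=[#2:2@105]
After op 5 [order #5] limit_sell(price=104, qty=2): fills=none; bids=[#1:1@102 #4:6@99] asks=[#5:2@104 #2:2@105]
After op 6 [order #6] market_sell(qty=5): fills=#1x#6:1@102 #4x#6:4@99; bids=[#4:2@99] asks=[#5:2@104 #2:2@105]
After op 7 [order #7] limit_sell(price=105, qty=3): fills=none; bids=[#4:2@99] asks=[#5:2@104 #2:2@105 #7:3@105]
After op 8 [order #8] limit_sell(price=102, qty=5): fills=none; bids=[#4:2@99] asks=[#8:5@102 #5:2@104 #2:2@105 #7:3@105]

Answer: 4@99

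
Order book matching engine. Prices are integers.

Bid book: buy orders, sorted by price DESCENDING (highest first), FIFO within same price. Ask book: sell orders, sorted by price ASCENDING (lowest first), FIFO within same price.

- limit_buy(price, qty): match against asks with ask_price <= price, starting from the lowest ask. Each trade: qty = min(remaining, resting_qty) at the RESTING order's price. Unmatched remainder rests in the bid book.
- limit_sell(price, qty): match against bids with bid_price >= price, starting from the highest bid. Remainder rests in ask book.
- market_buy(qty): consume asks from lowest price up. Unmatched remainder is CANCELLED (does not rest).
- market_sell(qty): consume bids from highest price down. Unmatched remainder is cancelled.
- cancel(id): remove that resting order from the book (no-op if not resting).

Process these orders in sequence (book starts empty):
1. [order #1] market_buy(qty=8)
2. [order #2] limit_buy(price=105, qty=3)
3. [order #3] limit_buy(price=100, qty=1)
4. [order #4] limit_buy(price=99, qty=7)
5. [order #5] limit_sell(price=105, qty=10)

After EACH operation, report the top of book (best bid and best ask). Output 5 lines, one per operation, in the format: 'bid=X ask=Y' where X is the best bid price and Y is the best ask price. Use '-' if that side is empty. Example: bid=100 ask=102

After op 1 [order #1] market_buy(qty=8): fills=none; bids=[-] asks=[-]
After op 2 [order #2] limit_buy(price=105, qty=3): fills=none; bids=[#2:3@105] asks=[-]
After op 3 [order #3] limit_buy(price=100, qty=1): fills=none; bids=[#2:3@105 #3:1@100] asks=[-]
After op 4 [order #4] limit_buy(price=99, qty=7): fills=none; bids=[#2:3@105 #3:1@100 #4:7@99] asks=[-]
After op 5 [order #5] limit_sell(price=105, qty=10): fills=#2x#5:3@105; bids=[#3:1@100 #4:7@99] asks=[#5:7@105]

Answer: bid=- ask=-
bid=105 ask=-
bid=105 ask=-
bid=105 ask=-
bid=100 ask=105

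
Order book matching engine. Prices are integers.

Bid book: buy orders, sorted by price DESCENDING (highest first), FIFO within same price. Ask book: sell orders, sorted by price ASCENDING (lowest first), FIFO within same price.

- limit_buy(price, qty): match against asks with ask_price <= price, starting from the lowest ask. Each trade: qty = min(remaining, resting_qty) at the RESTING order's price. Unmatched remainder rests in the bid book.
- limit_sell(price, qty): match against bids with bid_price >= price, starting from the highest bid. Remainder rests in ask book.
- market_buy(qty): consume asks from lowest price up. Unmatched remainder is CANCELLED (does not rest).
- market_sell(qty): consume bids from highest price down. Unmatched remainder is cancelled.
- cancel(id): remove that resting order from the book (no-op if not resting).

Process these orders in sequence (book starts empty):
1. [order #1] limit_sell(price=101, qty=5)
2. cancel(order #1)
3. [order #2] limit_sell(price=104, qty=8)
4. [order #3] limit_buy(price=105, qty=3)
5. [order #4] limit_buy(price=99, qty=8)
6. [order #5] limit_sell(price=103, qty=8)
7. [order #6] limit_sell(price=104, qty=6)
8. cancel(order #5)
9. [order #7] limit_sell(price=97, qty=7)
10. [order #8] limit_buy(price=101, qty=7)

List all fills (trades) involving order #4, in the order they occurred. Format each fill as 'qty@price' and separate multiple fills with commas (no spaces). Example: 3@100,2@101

Answer: 7@99

Derivation:
After op 1 [order #1] limit_sell(price=101, qty=5): fills=none; bids=[-] asks=[#1:5@101]
After op 2 cancel(order #1): fills=none; bids=[-] asks=[-]
After op 3 [order #2] limit_sell(price=104, qty=8): fills=none; bids=[-] asks=[#2:8@104]
After op 4 [order #3] limit_buy(price=105, qty=3): fills=#3x#2:3@104; bids=[-] asks=[#2:5@104]
After op 5 [order #4] limit_buy(price=99, qty=8): fills=none; bids=[#4:8@99] asks=[#2:5@104]
After op 6 [order #5] limit_sell(price=103, qty=8): fills=none; bids=[#4:8@99] asks=[#5:8@103 #2:5@104]
After op 7 [order #6] limit_sell(price=104, qty=6): fills=none; bids=[#4:8@99] asks=[#5:8@103 #2:5@104 #6:6@104]
After op 8 cancel(order #5): fills=none; bids=[#4:8@99] asks=[#2:5@104 #6:6@104]
After op 9 [order #7] limit_sell(price=97, qty=7): fills=#4x#7:7@99; bids=[#4:1@99] asks=[#2:5@104 #6:6@104]
After op 10 [order #8] limit_buy(price=101, qty=7): fills=none; bids=[#8:7@101 #4:1@99] asks=[#2:5@104 #6:6@104]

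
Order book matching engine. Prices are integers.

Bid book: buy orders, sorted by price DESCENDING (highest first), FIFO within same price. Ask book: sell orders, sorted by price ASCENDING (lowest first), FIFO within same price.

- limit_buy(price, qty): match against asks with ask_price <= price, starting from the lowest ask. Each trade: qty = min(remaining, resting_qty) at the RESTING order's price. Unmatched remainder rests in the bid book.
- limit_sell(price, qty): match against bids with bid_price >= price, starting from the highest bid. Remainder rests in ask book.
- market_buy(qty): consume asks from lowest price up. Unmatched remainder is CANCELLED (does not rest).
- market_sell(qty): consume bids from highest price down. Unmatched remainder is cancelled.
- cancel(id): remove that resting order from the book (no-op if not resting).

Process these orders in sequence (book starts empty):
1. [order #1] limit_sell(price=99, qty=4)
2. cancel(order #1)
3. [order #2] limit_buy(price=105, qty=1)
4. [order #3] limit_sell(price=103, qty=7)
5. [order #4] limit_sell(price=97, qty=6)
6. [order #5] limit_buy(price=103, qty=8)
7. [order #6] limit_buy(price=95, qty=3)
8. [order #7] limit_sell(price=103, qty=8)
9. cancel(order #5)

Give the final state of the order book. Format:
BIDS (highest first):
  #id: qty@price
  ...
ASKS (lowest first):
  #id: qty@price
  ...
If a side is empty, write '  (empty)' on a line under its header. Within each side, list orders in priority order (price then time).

After op 1 [order #1] limit_sell(price=99, qty=4): fills=none; bids=[-] asks=[#1:4@99]
After op 2 cancel(order #1): fills=none; bids=[-] asks=[-]
After op 3 [order #2] limit_buy(price=105, qty=1): fills=none; bids=[#2:1@105] asks=[-]
After op 4 [order #3] limit_sell(price=103, qty=7): fills=#2x#3:1@105; bids=[-] asks=[#3:6@103]
After op 5 [order #4] limit_sell(price=97, qty=6): fills=none; bids=[-] asks=[#4:6@97 #3:6@103]
After op 6 [order #5] limit_buy(price=103, qty=8): fills=#5x#4:6@97 #5x#3:2@103; bids=[-] asks=[#3:4@103]
After op 7 [order #6] limit_buy(price=95, qty=3): fills=none; bids=[#6:3@95] asks=[#3:4@103]
After op 8 [order #7] limit_sell(price=103, qty=8): fills=none; bids=[#6:3@95] asks=[#3:4@103 #7:8@103]
After op 9 cancel(order #5): fills=none; bids=[#6:3@95] asks=[#3:4@103 #7:8@103]

Answer: BIDS (highest first):
  #6: 3@95
ASKS (lowest first):
  #3: 4@103
  #7: 8@103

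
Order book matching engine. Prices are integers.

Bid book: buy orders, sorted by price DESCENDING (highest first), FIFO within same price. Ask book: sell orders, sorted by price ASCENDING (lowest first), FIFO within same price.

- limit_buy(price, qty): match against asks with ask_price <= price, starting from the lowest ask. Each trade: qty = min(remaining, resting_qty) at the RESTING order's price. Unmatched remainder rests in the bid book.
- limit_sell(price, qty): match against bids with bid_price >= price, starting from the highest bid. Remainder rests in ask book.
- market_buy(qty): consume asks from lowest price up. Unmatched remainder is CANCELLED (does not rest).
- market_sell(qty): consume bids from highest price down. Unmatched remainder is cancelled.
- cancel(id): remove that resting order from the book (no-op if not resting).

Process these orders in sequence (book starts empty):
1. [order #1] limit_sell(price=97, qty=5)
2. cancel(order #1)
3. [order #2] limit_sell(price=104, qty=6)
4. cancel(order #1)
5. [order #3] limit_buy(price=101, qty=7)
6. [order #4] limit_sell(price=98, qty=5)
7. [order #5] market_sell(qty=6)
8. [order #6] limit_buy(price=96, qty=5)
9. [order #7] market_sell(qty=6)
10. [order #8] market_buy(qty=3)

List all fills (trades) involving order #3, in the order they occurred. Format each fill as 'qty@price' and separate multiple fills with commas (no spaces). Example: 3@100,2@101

Answer: 5@101,2@101

Derivation:
After op 1 [order #1] limit_sell(price=97, qty=5): fills=none; bids=[-] asks=[#1:5@97]
After op 2 cancel(order #1): fills=none; bids=[-] asks=[-]
After op 3 [order #2] limit_sell(price=104, qty=6): fills=none; bids=[-] asks=[#2:6@104]
After op 4 cancel(order #1): fills=none; bids=[-] asks=[#2:6@104]
After op 5 [order #3] limit_buy(price=101, qty=7): fills=none; bids=[#3:7@101] asks=[#2:6@104]
After op 6 [order #4] limit_sell(price=98, qty=5): fills=#3x#4:5@101; bids=[#3:2@101] asks=[#2:6@104]
After op 7 [order #5] market_sell(qty=6): fills=#3x#5:2@101; bids=[-] asks=[#2:6@104]
After op 8 [order #6] limit_buy(price=96, qty=5): fills=none; bids=[#6:5@96] asks=[#2:6@104]
After op 9 [order #7] market_sell(qty=6): fills=#6x#7:5@96; bids=[-] asks=[#2:6@104]
After op 10 [order #8] market_buy(qty=3): fills=#8x#2:3@104; bids=[-] asks=[#2:3@104]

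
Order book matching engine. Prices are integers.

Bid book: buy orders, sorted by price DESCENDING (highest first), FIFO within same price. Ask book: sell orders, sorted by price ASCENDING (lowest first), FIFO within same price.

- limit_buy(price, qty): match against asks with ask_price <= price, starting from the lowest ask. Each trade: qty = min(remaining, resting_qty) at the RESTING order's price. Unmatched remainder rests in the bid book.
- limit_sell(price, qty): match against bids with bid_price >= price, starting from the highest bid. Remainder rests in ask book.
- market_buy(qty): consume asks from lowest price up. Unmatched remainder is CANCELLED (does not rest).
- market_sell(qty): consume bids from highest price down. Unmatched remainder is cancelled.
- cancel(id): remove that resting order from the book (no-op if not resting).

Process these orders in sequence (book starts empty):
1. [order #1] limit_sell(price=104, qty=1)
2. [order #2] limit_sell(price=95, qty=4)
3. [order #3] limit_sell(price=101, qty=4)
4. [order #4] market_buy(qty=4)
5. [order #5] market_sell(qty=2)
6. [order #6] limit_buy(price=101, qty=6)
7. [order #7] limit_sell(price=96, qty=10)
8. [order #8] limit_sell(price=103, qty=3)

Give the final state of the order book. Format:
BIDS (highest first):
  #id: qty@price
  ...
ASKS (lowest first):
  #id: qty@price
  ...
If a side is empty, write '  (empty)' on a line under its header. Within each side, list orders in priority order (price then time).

Answer: BIDS (highest first):
  (empty)
ASKS (lowest first):
  #7: 8@96
  #8: 3@103
  #1: 1@104

Derivation:
After op 1 [order #1] limit_sell(price=104, qty=1): fills=none; bids=[-] asks=[#1:1@104]
After op 2 [order #2] limit_sell(price=95, qty=4): fills=none; bids=[-] asks=[#2:4@95 #1:1@104]
After op 3 [order #3] limit_sell(price=101, qty=4): fills=none; bids=[-] asks=[#2:4@95 #3:4@101 #1:1@104]
After op 4 [order #4] market_buy(qty=4): fills=#4x#2:4@95; bids=[-] asks=[#3:4@101 #1:1@104]
After op 5 [order #5] market_sell(qty=2): fills=none; bids=[-] asks=[#3:4@101 #1:1@104]
After op 6 [order #6] limit_buy(price=101, qty=6): fills=#6x#3:4@101; bids=[#6:2@101] asks=[#1:1@104]
After op 7 [order #7] limit_sell(price=96, qty=10): fills=#6x#7:2@101; bids=[-] asks=[#7:8@96 #1:1@104]
After op 8 [order #8] limit_sell(price=103, qty=3): fills=none; bids=[-] asks=[#7:8@96 #8:3@103 #1:1@104]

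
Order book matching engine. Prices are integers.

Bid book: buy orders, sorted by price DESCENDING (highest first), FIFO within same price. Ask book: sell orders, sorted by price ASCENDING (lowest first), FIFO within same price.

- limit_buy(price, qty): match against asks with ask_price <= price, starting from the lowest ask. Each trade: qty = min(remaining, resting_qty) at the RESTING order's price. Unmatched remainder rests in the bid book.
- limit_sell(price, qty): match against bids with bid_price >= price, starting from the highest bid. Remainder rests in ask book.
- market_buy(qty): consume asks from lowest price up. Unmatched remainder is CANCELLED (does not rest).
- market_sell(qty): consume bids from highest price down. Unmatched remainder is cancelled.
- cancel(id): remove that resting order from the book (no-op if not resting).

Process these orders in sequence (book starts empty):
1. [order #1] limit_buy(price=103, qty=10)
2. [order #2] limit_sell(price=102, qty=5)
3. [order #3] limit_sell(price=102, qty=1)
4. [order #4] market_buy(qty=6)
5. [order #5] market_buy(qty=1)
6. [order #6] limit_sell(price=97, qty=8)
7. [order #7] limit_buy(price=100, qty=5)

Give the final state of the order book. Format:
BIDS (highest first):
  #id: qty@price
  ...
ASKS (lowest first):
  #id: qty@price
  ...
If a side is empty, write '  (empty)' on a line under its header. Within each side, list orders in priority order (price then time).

After op 1 [order #1] limit_buy(price=103, qty=10): fills=none; bids=[#1:10@103] asks=[-]
After op 2 [order #2] limit_sell(price=102, qty=5): fills=#1x#2:5@103; bids=[#1:5@103] asks=[-]
After op 3 [order #3] limit_sell(price=102, qty=1): fills=#1x#3:1@103; bids=[#1:4@103] asks=[-]
After op 4 [order #4] market_buy(qty=6): fills=none; bids=[#1:4@103] asks=[-]
After op 5 [order #5] market_buy(qty=1): fills=none; bids=[#1:4@103] asks=[-]
After op 6 [order #6] limit_sell(price=97, qty=8): fills=#1x#6:4@103; bids=[-] asks=[#6:4@97]
After op 7 [order #7] limit_buy(price=100, qty=5): fills=#7x#6:4@97; bids=[#7:1@100] asks=[-]

Answer: BIDS (highest first):
  #7: 1@100
ASKS (lowest first):
  (empty)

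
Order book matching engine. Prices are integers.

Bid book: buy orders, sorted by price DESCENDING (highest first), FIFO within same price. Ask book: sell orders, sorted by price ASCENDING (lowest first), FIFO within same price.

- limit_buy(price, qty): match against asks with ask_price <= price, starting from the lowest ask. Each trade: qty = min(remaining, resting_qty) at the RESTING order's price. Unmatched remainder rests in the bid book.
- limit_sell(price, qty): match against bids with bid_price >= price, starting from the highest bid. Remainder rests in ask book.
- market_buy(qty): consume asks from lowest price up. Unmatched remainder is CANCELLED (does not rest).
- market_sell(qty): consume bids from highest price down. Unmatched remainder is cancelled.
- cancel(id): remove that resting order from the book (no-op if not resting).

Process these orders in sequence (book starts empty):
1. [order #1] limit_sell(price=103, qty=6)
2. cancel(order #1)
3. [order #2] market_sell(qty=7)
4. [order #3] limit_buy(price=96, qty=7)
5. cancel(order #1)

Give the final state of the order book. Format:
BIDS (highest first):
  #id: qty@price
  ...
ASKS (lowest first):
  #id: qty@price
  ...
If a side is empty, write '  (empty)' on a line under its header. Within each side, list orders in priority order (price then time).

After op 1 [order #1] limit_sell(price=103, qty=6): fills=none; bids=[-] asks=[#1:6@103]
After op 2 cancel(order #1): fills=none; bids=[-] asks=[-]
After op 3 [order #2] market_sell(qty=7): fills=none; bids=[-] asks=[-]
After op 4 [order #3] limit_buy(price=96, qty=7): fills=none; bids=[#3:7@96] asks=[-]
After op 5 cancel(order #1): fills=none; bids=[#3:7@96] asks=[-]

Answer: BIDS (highest first):
  #3: 7@96
ASKS (lowest first):
  (empty)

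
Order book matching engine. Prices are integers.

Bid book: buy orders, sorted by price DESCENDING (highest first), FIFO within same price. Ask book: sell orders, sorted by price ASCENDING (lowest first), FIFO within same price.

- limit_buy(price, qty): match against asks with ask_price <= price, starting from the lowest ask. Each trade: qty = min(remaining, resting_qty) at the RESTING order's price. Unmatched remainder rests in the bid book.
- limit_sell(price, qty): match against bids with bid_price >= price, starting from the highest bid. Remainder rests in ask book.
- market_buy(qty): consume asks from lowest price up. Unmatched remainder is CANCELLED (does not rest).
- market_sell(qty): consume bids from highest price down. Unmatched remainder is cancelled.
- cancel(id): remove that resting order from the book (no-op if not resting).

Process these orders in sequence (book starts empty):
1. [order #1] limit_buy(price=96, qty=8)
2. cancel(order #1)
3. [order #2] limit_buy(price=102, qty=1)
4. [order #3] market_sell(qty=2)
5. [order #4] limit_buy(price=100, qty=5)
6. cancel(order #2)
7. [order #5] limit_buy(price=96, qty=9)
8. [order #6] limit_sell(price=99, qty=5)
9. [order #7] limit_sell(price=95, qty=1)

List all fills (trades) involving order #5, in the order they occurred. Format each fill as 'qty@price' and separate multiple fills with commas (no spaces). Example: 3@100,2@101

After op 1 [order #1] limit_buy(price=96, qty=8): fills=none; bids=[#1:8@96] asks=[-]
After op 2 cancel(order #1): fills=none; bids=[-] asks=[-]
After op 3 [order #2] limit_buy(price=102, qty=1): fills=none; bids=[#2:1@102] asks=[-]
After op 4 [order #3] market_sell(qty=2): fills=#2x#3:1@102; bids=[-] asks=[-]
After op 5 [order #4] limit_buy(price=100, qty=5): fills=none; bids=[#4:5@100] asks=[-]
After op 6 cancel(order #2): fills=none; bids=[#4:5@100] asks=[-]
After op 7 [order #5] limit_buy(price=96, qty=9): fills=none; bids=[#4:5@100 #5:9@96] asks=[-]
After op 8 [order #6] limit_sell(price=99, qty=5): fills=#4x#6:5@100; bids=[#5:9@96] asks=[-]
After op 9 [order #7] limit_sell(price=95, qty=1): fills=#5x#7:1@96; bids=[#5:8@96] asks=[-]

Answer: 1@96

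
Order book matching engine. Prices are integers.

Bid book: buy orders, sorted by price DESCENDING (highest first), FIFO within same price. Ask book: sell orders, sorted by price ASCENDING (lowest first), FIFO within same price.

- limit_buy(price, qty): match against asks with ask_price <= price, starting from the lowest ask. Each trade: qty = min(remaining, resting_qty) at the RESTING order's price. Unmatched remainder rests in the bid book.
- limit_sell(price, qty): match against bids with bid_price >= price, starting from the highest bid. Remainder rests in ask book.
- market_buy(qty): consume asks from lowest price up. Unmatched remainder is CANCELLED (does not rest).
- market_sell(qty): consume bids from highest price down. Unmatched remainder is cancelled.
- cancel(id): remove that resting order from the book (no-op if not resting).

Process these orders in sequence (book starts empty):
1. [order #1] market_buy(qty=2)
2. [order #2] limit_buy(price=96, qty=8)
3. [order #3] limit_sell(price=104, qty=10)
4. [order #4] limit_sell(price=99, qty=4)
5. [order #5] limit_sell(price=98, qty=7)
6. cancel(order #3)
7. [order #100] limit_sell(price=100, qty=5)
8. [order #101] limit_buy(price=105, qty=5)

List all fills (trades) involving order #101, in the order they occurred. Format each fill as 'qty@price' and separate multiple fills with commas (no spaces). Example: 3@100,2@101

After op 1 [order #1] market_buy(qty=2): fills=none; bids=[-] asks=[-]
After op 2 [order #2] limit_buy(price=96, qty=8): fills=none; bids=[#2:8@96] asks=[-]
After op 3 [order #3] limit_sell(price=104, qty=10): fills=none; bids=[#2:8@96] asks=[#3:10@104]
After op 4 [order #4] limit_sell(price=99, qty=4): fills=none; bids=[#2:8@96] asks=[#4:4@99 #3:10@104]
After op 5 [order #5] limit_sell(price=98, qty=7): fills=none; bids=[#2:8@96] asks=[#5:7@98 #4:4@99 #3:10@104]
After op 6 cancel(order #3): fills=none; bids=[#2:8@96] asks=[#5:7@98 #4:4@99]
After op 7 [order #100] limit_sell(price=100, qty=5): fills=none; bids=[#2:8@96] asks=[#5:7@98 #4:4@99 #100:5@100]
After op 8 [order #101] limit_buy(price=105, qty=5): fills=#101x#5:5@98; bids=[#2:8@96] asks=[#5:2@98 #4:4@99 #100:5@100]

Answer: 5@98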